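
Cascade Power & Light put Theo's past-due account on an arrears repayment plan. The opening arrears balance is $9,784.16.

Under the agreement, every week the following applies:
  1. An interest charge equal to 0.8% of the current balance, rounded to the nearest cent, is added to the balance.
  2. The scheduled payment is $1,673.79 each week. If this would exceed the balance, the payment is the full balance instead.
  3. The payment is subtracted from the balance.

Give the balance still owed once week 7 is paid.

Week 1: opening $9,784.16; interest $78.27 → $9,862.43; payment $1,673.79; balance $8,188.64
Week 2: opening $8,188.64; interest $65.51 → $8,254.15; payment $1,673.79; balance $6,580.36
Week 3: opening $6,580.36; interest $52.64 → $6,633.00; payment $1,673.79; balance $4,959.21
Week 4: opening $4,959.21; interest $39.67 → $4,998.88; payment $1,673.79; balance $3,325.09
Week 5: opening $3,325.09; interest $26.60 → $3,351.69; payment $1,673.79; balance $1,677.90
Week 6: opening $1,677.90; interest $13.42 → $1,691.32; payment $1,673.79; balance $17.53
Week 7: opening $17.53; interest $0.14 → $17.67; payment $17.67; balance $0.00

$0.00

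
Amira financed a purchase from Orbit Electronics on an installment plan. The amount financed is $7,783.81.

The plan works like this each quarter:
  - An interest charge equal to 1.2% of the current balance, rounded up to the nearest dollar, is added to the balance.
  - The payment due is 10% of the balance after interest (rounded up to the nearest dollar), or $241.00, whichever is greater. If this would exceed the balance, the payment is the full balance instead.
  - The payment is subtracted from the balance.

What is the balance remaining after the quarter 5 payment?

$4,878.81

Quarter 1: $7,783.81 +$94.00 interest = $7,877.81; pay $788.00 → $7,089.81
Quarter 2: $7,089.81 +$86.00 interest = $7,175.81; pay $718.00 → $6,457.81
Quarter 3: $6,457.81 +$78.00 interest = $6,535.81; pay $654.00 → $5,881.81
Quarter 4: $5,881.81 +$71.00 interest = $5,952.81; pay $596.00 → $5,356.81
Quarter 5: $5,356.81 +$65.00 interest = $5,421.81; pay $543.00 → $4,878.81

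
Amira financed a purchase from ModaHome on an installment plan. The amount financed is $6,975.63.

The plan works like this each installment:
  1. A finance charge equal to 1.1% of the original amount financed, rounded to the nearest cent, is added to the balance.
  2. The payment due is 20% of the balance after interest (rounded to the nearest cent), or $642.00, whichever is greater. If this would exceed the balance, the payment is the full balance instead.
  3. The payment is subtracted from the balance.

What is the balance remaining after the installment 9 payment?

# | Opening | Interest | Payment | End bal
1 | $6,975.63 | $76.73 | $1,410.47 | $5,641.89
2 | $5,641.89 | $76.73 | $1,143.72 | $4,574.90
3 | $4,574.90 | $76.73 | $930.33 | $3,721.30
4 | $3,721.30 | $76.73 | $759.61 | $3,038.42
5 | $3,038.42 | $76.73 | $642.00 | $2,473.15
6 | $2,473.15 | $76.73 | $642.00 | $1,907.88
7 | $1,907.88 | $76.73 | $642.00 | $1,342.61
8 | $1,342.61 | $76.73 | $642.00 | $777.34
9 | $777.34 | $76.73 | $642.00 | $212.07

$212.07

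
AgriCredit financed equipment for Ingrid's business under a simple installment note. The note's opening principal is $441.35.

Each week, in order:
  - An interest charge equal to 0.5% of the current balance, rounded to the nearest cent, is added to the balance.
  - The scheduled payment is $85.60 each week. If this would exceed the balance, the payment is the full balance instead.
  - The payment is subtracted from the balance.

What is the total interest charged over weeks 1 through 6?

$6.95

Week 1: opening $441.35; interest $2.21 → $443.56; payment $85.60; balance $357.96
Week 2: opening $357.96; interest $1.79 → $359.75; payment $85.60; balance $274.15
Week 3: opening $274.15; interest $1.37 → $275.52; payment $85.60; balance $189.92
Week 4: opening $189.92; interest $0.95 → $190.87; payment $85.60; balance $105.27
Week 5: opening $105.27; interest $0.53 → $105.80; payment $85.60; balance $20.20
Week 6: opening $20.20; interest $0.10 → $20.30; payment $20.30; balance $0.00
Total interest: $2.21 + $1.79 + $1.37 + $0.95 + $0.53 + $0.10 = $6.95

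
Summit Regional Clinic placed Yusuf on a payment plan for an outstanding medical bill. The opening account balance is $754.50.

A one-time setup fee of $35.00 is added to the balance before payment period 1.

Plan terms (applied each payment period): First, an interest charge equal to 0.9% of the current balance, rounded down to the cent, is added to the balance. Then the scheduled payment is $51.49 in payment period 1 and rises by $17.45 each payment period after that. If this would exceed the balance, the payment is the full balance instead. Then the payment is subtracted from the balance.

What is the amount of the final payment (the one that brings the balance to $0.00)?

Payment period 1: $789.50 +$7.10 interest = $796.60; pay $51.49 → $745.11
Payment period 2: $745.11 +$6.70 interest = $751.81; pay $68.94 → $682.87
Payment period 3: $682.87 +$6.14 interest = $689.01; pay $86.39 → $602.62
Payment period 4: $602.62 +$5.42 interest = $608.04; pay $103.84 → $504.20
Payment period 5: $504.20 +$4.53 interest = $508.73; pay $121.29 → $387.44
Payment period 6: $387.44 +$3.48 interest = $390.92; pay $138.74 → $252.18
Payment period 7: $252.18 +$2.26 interest = $254.44; pay $156.19 → $98.25
Payment period 8: $98.25 +$0.88 interest = $99.13; pay $99.13 → $0.00

$99.13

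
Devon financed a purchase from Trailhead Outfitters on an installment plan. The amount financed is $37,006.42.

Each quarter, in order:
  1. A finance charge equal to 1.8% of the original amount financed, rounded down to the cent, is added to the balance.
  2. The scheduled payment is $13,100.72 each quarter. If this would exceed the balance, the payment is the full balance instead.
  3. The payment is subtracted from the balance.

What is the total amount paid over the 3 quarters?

Quarter 1: opening $37,006.42; interest $666.11 → $37,672.53; payment $13,100.72; balance $24,571.81
Quarter 2: opening $24,571.81; interest $666.11 → $25,237.92; payment $13,100.72; balance $12,137.20
Quarter 3: opening $12,137.20; interest $666.11 → $12,803.31; payment $12,803.31; balance $0.00
Total paid: $39,004.75

$39,004.75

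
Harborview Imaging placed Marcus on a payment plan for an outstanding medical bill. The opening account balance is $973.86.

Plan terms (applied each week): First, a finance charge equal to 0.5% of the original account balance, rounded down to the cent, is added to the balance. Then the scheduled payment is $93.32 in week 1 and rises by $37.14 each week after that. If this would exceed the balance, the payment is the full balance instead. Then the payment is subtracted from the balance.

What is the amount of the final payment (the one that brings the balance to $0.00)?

Week 1: $973.86 +$4.86 interest = $978.72; pay $93.32 → $885.40
Week 2: $885.40 +$4.86 interest = $890.26; pay $130.46 → $759.80
Week 3: $759.80 +$4.86 interest = $764.66; pay $167.60 → $597.06
Week 4: $597.06 +$4.86 interest = $601.92; pay $204.74 → $397.18
Week 5: $397.18 +$4.86 interest = $402.04; pay $241.88 → $160.16
Week 6: $160.16 +$4.86 interest = $165.02; pay $165.02 → $0.00

$165.02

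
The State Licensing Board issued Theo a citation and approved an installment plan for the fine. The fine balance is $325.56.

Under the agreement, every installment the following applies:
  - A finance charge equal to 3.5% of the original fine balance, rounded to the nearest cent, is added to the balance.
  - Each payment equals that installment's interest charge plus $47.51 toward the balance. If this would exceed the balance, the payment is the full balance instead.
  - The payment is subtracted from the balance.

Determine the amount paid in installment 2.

Installment 1: opening $325.56; interest $11.39 → $336.95; payment $58.90; balance $278.05
Installment 2: opening $278.05; interest $11.39 → $289.44; payment $58.90; balance $230.54

$58.90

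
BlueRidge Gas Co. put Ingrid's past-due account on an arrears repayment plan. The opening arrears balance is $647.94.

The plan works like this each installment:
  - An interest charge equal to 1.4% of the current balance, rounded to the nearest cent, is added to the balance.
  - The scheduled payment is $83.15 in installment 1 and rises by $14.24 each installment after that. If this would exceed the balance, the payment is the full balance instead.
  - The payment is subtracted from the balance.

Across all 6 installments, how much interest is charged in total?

Installment 1: opening $647.94; interest $9.07 → $657.01; payment $83.15; balance $573.86
Installment 2: opening $573.86; interest $8.03 → $581.89; payment $97.39; balance $484.50
Installment 3: opening $484.50; interest $6.78 → $491.28; payment $111.63; balance $379.65
Installment 4: opening $379.65; interest $5.32 → $384.97; payment $125.87; balance $259.10
Installment 5: opening $259.10; interest $3.63 → $262.73; payment $140.11; balance $122.62
Installment 6: opening $122.62; interest $1.72 → $124.34; payment $124.34; balance $0.00
Total interest: $9.07 + $8.03 + $6.78 + $5.32 + $3.63 + $1.72 = $34.55

$34.55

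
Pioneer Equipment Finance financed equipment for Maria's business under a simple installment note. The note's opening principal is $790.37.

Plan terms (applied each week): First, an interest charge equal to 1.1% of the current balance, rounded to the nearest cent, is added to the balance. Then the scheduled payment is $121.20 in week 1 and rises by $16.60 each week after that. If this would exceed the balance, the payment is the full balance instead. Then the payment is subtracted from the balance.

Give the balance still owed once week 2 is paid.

# | Opening | Interest | Payment | End bal
1 | $790.37 | $8.69 | $121.20 | $677.86
2 | $677.86 | $7.46 | $137.80 | $547.52

$547.52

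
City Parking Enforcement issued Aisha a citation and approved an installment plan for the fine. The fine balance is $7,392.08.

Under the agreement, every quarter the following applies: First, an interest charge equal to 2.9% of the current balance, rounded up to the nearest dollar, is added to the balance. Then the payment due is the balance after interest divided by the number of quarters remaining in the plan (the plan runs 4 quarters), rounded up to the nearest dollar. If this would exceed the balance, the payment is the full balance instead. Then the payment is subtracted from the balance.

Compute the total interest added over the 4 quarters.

$554.00

Quarter 1: $7,392.08 +$215.00 interest = $7,607.08; pay $1,902.00 → $5,705.08
Quarter 2: $5,705.08 +$166.00 interest = $5,871.08; pay $1,958.00 → $3,913.08
Quarter 3: $3,913.08 +$114.00 interest = $4,027.08; pay $2,014.00 → $2,013.08
Quarter 4: $2,013.08 +$59.00 interest = $2,072.08; pay $2,072.08 → $0.00
Total interest: $215.00 + $166.00 + $114.00 + $59.00 = $554.00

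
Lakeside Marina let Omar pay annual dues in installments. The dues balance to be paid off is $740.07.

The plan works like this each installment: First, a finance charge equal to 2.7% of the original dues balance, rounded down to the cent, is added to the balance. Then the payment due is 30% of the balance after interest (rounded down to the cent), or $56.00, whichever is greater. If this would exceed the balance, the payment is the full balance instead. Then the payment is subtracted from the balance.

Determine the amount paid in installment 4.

$91.33

Installment 1: $740.07 +$19.98 interest = $760.05; pay $228.01 → $532.04
Installment 2: $532.04 +$19.98 interest = $552.02; pay $165.60 → $386.42
Installment 3: $386.42 +$19.98 interest = $406.40; pay $121.92 → $284.48
Installment 4: $284.48 +$19.98 interest = $304.46; pay $91.33 → $213.13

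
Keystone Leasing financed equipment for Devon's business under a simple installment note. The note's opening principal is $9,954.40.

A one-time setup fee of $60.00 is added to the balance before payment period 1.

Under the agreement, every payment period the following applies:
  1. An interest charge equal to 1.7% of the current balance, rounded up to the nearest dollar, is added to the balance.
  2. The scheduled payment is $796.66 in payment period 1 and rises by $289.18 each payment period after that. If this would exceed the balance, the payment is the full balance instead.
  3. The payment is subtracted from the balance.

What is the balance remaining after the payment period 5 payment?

$3,834.30

# | Opening | Interest | Payment | End bal
1 | $10,014.40 | $171.00 | $796.66 | $9,388.74
2 | $9,388.74 | $160.00 | $1,085.84 | $8,462.90
3 | $8,462.90 | $144.00 | $1,375.02 | $7,231.88
4 | $7,231.88 | $123.00 | $1,664.20 | $5,690.68
5 | $5,690.68 | $97.00 | $1,953.38 | $3,834.30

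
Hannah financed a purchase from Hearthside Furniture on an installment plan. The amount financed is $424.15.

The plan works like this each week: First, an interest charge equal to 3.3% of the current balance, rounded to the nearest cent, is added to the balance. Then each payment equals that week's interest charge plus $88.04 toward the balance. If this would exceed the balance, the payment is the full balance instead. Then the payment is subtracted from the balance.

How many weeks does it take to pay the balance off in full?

5

# | Opening | Interest | Payment | End bal
1 | $424.15 | $14.00 | $102.04 | $336.11
2 | $336.11 | $11.09 | $99.13 | $248.07
3 | $248.07 | $8.19 | $96.23 | $160.03
4 | $160.03 | $5.28 | $93.32 | $71.99
5 | $71.99 | $2.38 | $74.37 | $0.00
Balance reaches $0.00 in week 5.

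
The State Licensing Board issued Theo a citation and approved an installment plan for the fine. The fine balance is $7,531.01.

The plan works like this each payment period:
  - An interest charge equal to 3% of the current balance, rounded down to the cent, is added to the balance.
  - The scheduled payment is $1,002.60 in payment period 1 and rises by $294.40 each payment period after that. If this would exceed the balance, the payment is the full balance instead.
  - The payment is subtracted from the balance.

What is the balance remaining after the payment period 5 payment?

# | Opening | Interest | Payment | End bal
1 | $7,531.01 | $225.93 | $1,002.60 | $6,754.34
2 | $6,754.34 | $202.63 | $1,297.00 | $5,659.97
3 | $5,659.97 | $169.79 | $1,591.40 | $4,238.36
4 | $4,238.36 | $127.15 | $1,885.80 | $2,479.71
5 | $2,479.71 | $74.39 | $2,180.20 | $373.90

$373.90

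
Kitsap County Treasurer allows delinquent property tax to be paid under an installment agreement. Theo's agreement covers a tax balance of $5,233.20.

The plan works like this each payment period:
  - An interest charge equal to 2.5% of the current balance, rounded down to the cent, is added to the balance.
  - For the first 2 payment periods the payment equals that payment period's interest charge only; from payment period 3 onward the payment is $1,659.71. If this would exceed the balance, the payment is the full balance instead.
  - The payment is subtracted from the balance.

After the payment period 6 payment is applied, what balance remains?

Payment period 1: $5,233.20 +$130.83 interest = $5,364.03; pay $130.83 → $5,233.20
Payment period 2: $5,233.20 +$130.83 interest = $5,364.03; pay $130.83 → $5,233.20
Payment period 3: $5,233.20 +$130.83 interest = $5,364.03; pay $1,659.71 → $3,704.32
Payment period 4: $3,704.32 +$92.60 interest = $3,796.92; pay $1,659.71 → $2,137.21
Payment period 5: $2,137.21 +$53.43 interest = $2,190.64; pay $1,659.71 → $530.93
Payment period 6: $530.93 +$13.27 interest = $544.20; pay $544.20 → $0.00

$0.00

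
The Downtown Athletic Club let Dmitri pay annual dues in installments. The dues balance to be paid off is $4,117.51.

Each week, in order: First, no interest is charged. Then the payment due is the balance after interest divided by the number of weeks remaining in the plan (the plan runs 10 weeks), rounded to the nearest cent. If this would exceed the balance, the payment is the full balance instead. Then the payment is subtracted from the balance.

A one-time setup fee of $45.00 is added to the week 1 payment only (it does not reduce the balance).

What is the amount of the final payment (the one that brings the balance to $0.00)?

Week 1: $4,117.51 − $411.75 (+ $45.00 fee) → $3,705.76
Week 2: $3,705.76 − $411.75 → $3,294.01
Week 3: $3,294.01 − $411.75 → $2,882.26
Week 4: $2,882.26 − $411.75 → $2,470.51
Week 5: $2,470.51 − $411.75 → $2,058.76
Week 6: $2,058.76 − $411.75 → $1,647.01
Week 7: $1,647.01 − $411.75 → $1,235.26
Week 8: $1,235.26 − $411.75 → $823.51
Week 9: $823.51 − $411.76 → $411.75
Week 10: $411.75 − $411.75 → $0.00

$411.75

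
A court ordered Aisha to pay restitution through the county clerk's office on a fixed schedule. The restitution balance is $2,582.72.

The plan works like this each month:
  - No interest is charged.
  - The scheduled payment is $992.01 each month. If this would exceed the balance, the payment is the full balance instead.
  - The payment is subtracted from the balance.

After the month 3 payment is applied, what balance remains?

# | Opening | Payment | End bal
1 | $2,582.72 | $992.01 | $1,590.71
2 | $1,590.71 | $992.01 | $598.70
3 | $598.70 | $598.70 | $0.00

$0.00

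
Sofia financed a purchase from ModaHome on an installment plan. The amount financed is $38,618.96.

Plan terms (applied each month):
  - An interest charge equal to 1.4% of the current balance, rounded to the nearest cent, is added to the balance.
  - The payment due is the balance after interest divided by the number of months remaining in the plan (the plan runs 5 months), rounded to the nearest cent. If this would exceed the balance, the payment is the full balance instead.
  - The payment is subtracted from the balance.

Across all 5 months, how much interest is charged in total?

$1,652.61

# | Opening | Interest | Payment | End bal
1 | $38,618.96 | $540.67 | $7,831.93 | $31,327.70
2 | $31,327.70 | $438.59 | $7,941.57 | $23,824.72
3 | $23,824.72 | $333.55 | $8,052.76 | $16,105.51
4 | $16,105.51 | $225.48 | $8,165.50 | $8,165.49
5 | $8,165.49 | $114.32 | $8,279.81 | $0.00
Total interest: $540.67 + $438.59 + $333.55 + $225.48 + $114.32 = $1,652.61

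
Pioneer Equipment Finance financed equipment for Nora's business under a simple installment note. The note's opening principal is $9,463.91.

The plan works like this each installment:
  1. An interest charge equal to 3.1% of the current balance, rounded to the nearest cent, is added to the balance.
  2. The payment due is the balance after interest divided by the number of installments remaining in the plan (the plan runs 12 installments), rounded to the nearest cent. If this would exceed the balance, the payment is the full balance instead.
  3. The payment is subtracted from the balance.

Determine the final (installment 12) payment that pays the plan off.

Installment 1: opening $9,463.91; interest $293.38 → $9,757.29; payment $813.11; balance $8,944.18
Installment 2: opening $8,944.18; interest $277.27 → $9,221.45; payment $838.31; balance $8,383.14
Installment 3: opening $8,383.14; interest $259.88 → $8,643.02; payment $864.30; balance $7,778.72
Installment 4: opening $7,778.72; interest $241.14 → $8,019.86; payment $891.10; balance $7,128.76
Installment 5: opening $7,128.76; interest $220.99 → $7,349.75; payment $918.72; balance $6,431.03
Installment 6: opening $6,431.03; interest $199.36 → $6,630.39; payment $947.20; balance $5,683.19
Installment 7: opening $5,683.19; interest $176.18 → $5,859.37; payment $976.56; balance $4,882.81
Installment 8: opening $4,882.81; interest $151.37 → $5,034.18; payment $1,006.84; balance $4,027.34
Installment 9: opening $4,027.34; interest $124.85 → $4,152.19; payment $1,038.05; balance $3,114.14
Installment 10: opening $3,114.14; interest $96.54 → $3,210.68; payment $1,070.23; balance $2,140.45
Installment 11: opening $2,140.45; interest $66.35 → $2,206.80; payment $1,103.40; balance $1,103.40
Installment 12: opening $1,103.40; interest $34.21 → $1,137.61; payment $1,137.61; balance $0.00

$1,137.61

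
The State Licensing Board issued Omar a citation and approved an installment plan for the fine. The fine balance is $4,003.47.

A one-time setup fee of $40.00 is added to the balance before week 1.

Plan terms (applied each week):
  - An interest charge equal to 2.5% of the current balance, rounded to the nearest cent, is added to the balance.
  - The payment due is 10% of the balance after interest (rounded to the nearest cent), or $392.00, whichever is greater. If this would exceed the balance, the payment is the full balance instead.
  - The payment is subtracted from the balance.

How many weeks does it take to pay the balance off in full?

Week 1: $4,043.47 +$101.09 interest = $4,144.56; pay $414.46 → $3,730.10
Week 2: $3,730.10 +$93.25 interest = $3,823.35; pay $392.00 → $3,431.35
Week 3: $3,431.35 +$85.78 interest = $3,517.13; pay $392.00 → $3,125.13
Week 4: $3,125.13 +$78.13 interest = $3,203.26; pay $392.00 → $2,811.26
Week 5: $2,811.26 +$70.28 interest = $2,881.54; pay $392.00 → $2,489.54
Week 6: $2,489.54 +$62.24 interest = $2,551.78; pay $392.00 → $2,159.78
Week 7: $2,159.78 +$53.99 interest = $2,213.77; pay $392.00 → $1,821.77
Week 8: $1,821.77 +$45.54 interest = $1,867.31; pay $392.00 → $1,475.31
Week 9: $1,475.31 +$36.88 interest = $1,512.19; pay $392.00 → $1,120.19
Week 10: $1,120.19 +$28.00 interest = $1,148.19; pay $392.00 → $756.19
Week 11: $756.19 +$18.90 interest = $775.09; pay $392.00 → $383.09
Week 12: $383.09 +$9.58 interest = $392.67; pay $392.00 → $0.67
Week 13: $0.67 +$0.02 interest = $0.69; pay $0.69 → $0.00
Balance reaches $0.00 in week 13.

13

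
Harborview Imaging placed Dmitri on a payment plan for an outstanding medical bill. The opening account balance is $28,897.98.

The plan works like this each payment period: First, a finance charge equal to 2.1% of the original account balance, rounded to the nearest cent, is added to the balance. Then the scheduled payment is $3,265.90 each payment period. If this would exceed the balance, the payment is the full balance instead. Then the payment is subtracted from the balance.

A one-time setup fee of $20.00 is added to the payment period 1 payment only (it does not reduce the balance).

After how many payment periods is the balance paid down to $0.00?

# | Opening | Interest | Payment | Fee | End bal
1 | $28,897.98 | $606.86 | $3,265.90 | $20.00 | $26,238.94
2 | $26,238.94 | $606.86 | $3,265.90 | — | $23,579.90
3 | $23,579.90 | $606.86 | $3,265.90 | — | $20,920.86
4 | $20,920.86 | $606.86 | $3,265.90 | — | $18,261.82
5 | $18,261.82 | $606.86 | $3,265.90 | — | $15,602.78
6 | $15,602.78 | $606.86 | $3,265.90 | — | $12,943.74
7 | $12,943.74 | $606.86 | $3,265.90 | — | $10,284.70
8 | $10,284.70 | $606.86 | $3,265.90 | — | $7,625.66
9 | $7,625.66 | $606.86 | $3,265.90 | — | $4,966.62
10 | $4,966.62 | $606.86 | $3,265.90 | — | $2,307.58
11 | $2,307.58 | $606.86 | $2,914.44 | — | $0.00
Balance reaches $0.00 in payment period 11.

11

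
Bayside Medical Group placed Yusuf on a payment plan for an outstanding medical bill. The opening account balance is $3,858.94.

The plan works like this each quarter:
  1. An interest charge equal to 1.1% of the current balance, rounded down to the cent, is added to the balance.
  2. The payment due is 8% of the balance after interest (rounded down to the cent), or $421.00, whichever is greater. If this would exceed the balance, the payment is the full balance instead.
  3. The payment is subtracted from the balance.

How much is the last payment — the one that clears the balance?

# | Opening | Interest | Payment | End bal
1 | $3,858.94 | $42.44 | $421.00 | $3,480.38
2 | $3,480.38 | $38.28 | $421.00 | $3,097.66
3 | $3,097.66 | $34.07 | $421.00 | $2,710.73
4 | $2,710.73 | $29.81 | $421.00 | $2,319.54
5 | $2,319.54 | $25.51 | $421.00 | $1,924.05
6 | $1,924.05 | $21.16 | $421.00 | $1,524.21
7 | $1,524.21 | $16.76 | $421.00 | $1,119.97
8 | $1,119.97 | $12.31 | $421.00 | $711.28
9 | $711.28 | $7.82 | $421.00 | $298.10
10 | $298.10 | $3.27 | $301.37 | $0.00

$301.37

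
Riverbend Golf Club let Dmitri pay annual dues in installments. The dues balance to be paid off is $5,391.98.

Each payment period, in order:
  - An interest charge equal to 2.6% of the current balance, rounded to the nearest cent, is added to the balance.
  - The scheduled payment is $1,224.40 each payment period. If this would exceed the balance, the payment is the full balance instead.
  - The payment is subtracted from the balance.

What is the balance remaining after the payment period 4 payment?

Payment period 1: $5,391.98 +$140.19 interest = $5,532.17; pay $1,224.40 → $4,307.77
Payment period 2: $4,307.77 +$112.00 interest = $4,419.77; pay $1,224.40 → $3,195.37
Payment period 3: $3,195.37 +$83.08 interest = $3,278.45; pay $1,224.40 → $2,054.05
Payment period 4: $2,054.05 +$53.41 interest = $2,107.46; pay $1,224.40 → $883.06

$883.06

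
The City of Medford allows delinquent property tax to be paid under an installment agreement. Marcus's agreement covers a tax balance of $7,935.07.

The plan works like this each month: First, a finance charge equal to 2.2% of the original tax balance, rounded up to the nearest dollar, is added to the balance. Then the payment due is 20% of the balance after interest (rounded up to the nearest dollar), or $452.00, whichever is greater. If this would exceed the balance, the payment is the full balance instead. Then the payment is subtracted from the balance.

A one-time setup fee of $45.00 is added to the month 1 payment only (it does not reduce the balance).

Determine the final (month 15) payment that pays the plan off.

$424.07

# | Opening | Interest | Payment | Fee | End bal
1 | $7,935.07 | $175.00 | $1,623.00 | $45.00 | $6,487.07
2 | $6,487.07 | $175.00 | $1,333.00 | — | $5,329.07
3 | $5,329.07 | $175.00 | $1,101.00 | — | $4,403.07
4 | $4,403.07 | $175.00 | $916.00 | — | $3,662.07
5 | $3,662.07 | $175.00 | $768.00 | — | $3,069.07
6 | $3,069.07 | $175.00 | $649.00 | — | $2,595.07
7 | $2,595.07 | $175.00 | $555.00 | — | $2,215.07
8 | $2,215.07 | $175.00 | $479.00 | — | $1,911.07
9 | $1,911.07 | $175.00 | $452.00 | — | $1,634.07
10 | $1,634.07 | $175.00 | $452.00 | — | $1,357.07
11 | $1,357.07 | $175.00 | $452.00 | — | $1,080.07
12 | $1,080.07 | $175.00 | $452.00 | — | $803.07
13 | $803.07 | $175.00 | $452.00 | — | $526.07
14 | $526.07 | $175.00 | $452.00 | — | $249.07
15 | $249.07 | $175.00 | $424.07 | — | $0.00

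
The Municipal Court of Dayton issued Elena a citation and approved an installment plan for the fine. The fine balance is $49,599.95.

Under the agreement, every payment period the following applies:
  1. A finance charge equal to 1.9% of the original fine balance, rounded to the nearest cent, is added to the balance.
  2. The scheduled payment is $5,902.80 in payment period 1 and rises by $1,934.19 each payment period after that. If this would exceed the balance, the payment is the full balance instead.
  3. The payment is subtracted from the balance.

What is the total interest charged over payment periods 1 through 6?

Payment period 1: $49,599.95 +$942.40 interest = $50,542.35; pay $5,902.80 → $44,639.55
Payment period 2: $44,639.55 +$942.40 interest = $45,581.95; pay $7,836.99 → $37,744.96
Payment period 3: $37,744.96 +$942.40 interest = $38,687.36; pay $9,771.18 → $28,916.18
Payment period 4: $28,916.18 +$942.40 interest = $29,858.58; pay $11,705.37 → $18,153.21
Payment period 5: $18,153.21 +$942.40 interest = $19,095.61; pay $13,639.56 → $5,456.05
Payment period 6: $5,456.05 +$942.40 interest = $6,398.45; pay $6,398.45 → $0.00
Total interest: $942.40 + $942.40 + $942.40 + $942.40 + $942.40 + $942.40 = $5,654.40

$5,654.40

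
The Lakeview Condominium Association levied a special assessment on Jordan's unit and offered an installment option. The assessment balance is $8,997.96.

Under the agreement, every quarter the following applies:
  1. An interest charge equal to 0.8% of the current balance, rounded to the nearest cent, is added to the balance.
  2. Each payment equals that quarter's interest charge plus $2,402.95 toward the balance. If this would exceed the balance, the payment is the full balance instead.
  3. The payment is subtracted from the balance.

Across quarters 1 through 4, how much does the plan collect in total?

$9,170.55

Quarter 1: opening $8,997.96; interest $71.98 → $9,069.94; payment $2,474.93; balance $6,595.01
Quarter 2: opening $6,595.01; interest $52.76 → $6,647.77; payment $2,455.71; balance $4,192.06
Quarter 3: opening $4,192.06; interest $33.54 → $4,225.60; payment $2,436.49; balance $1,789.11
Quarter 4: opening $1,789.11; interest $14.31 → $1,803.42; payment $1,803.42; balance $0.00
Total paid: $9,170.55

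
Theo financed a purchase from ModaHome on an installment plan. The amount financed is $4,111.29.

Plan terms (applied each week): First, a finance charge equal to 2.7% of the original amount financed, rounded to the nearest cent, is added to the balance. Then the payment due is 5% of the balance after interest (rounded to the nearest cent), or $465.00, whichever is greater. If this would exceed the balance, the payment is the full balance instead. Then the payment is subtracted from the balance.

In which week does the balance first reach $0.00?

# | Opening | Interest | Payment | End bal
1 | $4,111.29 | $111.00 | $465.00 | $3,757.29
2 | $3,757.29 | $111.00 | $465.00 | $3,403.29
3 | $3,403.29 | $111.00 | $465.00 | $3,049.29
4 | $3,049.29 | $111.00 | $465.00 | $2,695.29
5 | $2,695.29 | $111.00 | $465.00 | $2,341.29
6 | $2,341.29 | $111.00 | $465.00 | $1,987.29
7 | $1,987.29 | $111.00 | $465.00 | $1,633.29
8 | $1,633.29 | $111.00 | $465.00 | $1,279.29
9 | $1,279.29 | $111.00 | $465.00 | $925.29
10 | $925.29 | $111.00 | $465.00 | $571.29
11 | $571.29 | $111.00 | $465.00 | $217.29
12 | $217.29 | $111.00 | $328.29 | $0.00
Balance reaches $0.00 in week 12.

12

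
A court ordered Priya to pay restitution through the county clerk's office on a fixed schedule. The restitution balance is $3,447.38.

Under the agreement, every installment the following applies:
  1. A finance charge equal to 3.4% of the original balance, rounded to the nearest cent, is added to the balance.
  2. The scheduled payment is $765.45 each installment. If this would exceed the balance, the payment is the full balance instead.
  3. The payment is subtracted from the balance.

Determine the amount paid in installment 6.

$323.39

Installment 1: opening $3,447.38; interest $117.21 → $3,564.59; payment $765.45; balance $2,799.14
Installment 2: opening $2,799.14; interest $117.21 → $2,916.35; payment $765.45; balance $2,150.90
Installment 3: opening $2,150.90; interest $117.21 → $2,268.11; payment $765.45; balance $1,502.66
Installment 4: opening $1,502.66; interest $117.21 → $1,619.87; payment $765.45; balance $854.42
Installment 5: opening $854.42; interest $117.21 → $971.63; payment $765.45; balance $206.18
Installment 6: opening $206.18; interest $117.21 → $323.39; payment $323.39; balance $0.00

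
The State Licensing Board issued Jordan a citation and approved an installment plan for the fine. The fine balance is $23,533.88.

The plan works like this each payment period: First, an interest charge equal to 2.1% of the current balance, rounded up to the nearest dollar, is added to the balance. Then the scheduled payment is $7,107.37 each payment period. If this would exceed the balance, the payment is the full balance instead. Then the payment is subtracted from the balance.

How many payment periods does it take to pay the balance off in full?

4

Payment period 1: opening $23,533.88; interest $495.00 → $24,028.88; payment $7,107.37; balance $16,921.51
Payment period 2: opening $16,921.51; interest $356.00 → $17,277.51; payment $7,107.37; balance $10,170.14
Payment period 3: opening $10,170.14; interest $214.00 → $10,384.14; payment $7,107.37; balance $3,276.77
Payment period 4: opening $3,276.77; interest $69.00 → $3,345.77; payment $3,345.77; balance $0.00
Balance reaches $0.00 in payment period 4.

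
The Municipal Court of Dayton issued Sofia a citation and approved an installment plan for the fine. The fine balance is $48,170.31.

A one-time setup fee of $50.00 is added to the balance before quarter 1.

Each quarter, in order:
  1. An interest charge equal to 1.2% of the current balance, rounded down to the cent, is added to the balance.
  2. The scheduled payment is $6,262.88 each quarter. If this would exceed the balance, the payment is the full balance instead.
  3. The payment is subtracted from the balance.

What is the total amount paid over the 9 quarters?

Quarter 1: $48,220.31 +$578.64 interest = $48,798.95; pay $6,262.88 → $42,536.07
Quarter 2: $42,536.07 +$510.43 interest = $43,046.50; pay $6,262.88 → $36,783.62
Quarter 3: $36,783.62 +$441.40 interest = $37,225.02; pay $6,262.88 → $30,962.14
Quarter 4: $30,962.14 +$371.54 interest = $31,333.68; pay $6,262.88 → $25,070.80
Quarter 5: $25,070.80 +$300.84 interest = $25,371.64; pay $6,262.88 → $19,108.76
Quarter 6: $19,108.76 +$229.30 interest = $19,338.06; pay $6,262.88 → $13,075.18
Quarter 7: $13,075.18 +$156.90 interest = $13,232.08; pay $6,262.88 → $6,969.20
Quarter 8: $6,969.20 +$83.63 interest = $7,052.83; pay $6,262.88 → $789.95
Quarter 9: $789.95 +$9.47 interest = $799.42; pay $799.42 → $0.00
Total paid: $50,902.46

$50,902.46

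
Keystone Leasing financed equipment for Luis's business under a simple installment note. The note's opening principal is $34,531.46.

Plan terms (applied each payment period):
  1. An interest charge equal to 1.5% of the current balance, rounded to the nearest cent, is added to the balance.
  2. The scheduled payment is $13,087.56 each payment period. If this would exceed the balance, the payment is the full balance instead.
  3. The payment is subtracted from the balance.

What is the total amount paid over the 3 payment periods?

Payment period 1: $34,531.46 +$517.97 interest = $35,049.43; pay $13,087.56 → $21,961.87
Payment period 2: $21,961.87 +$329.43 interest = $22,291.30; pay $13,087.56 → $9,203.74
Payment period 3: $9,203.74 +$138.06 interest = $9,341.80; pay $9,341.80 → $0.00
Total paid: $35,516.92

$35,516.92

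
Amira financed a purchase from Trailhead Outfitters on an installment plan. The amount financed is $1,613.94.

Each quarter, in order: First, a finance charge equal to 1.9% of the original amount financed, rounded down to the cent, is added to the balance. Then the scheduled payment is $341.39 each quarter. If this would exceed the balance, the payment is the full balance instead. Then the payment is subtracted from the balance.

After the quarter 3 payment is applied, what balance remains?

Quarter 1: opening $1,613.94; interest $30.66 → $1,644.60; payment $341.39; balance $1,303.21
Quarter 2: opening $1,303.21; interest $30.66 → $1,333.87; payment $341.39; balance $992.48
Quarter 3: opening $992.48; interest $30.66 → $1,023.14; payment $341.39; balance $681.75

$681.75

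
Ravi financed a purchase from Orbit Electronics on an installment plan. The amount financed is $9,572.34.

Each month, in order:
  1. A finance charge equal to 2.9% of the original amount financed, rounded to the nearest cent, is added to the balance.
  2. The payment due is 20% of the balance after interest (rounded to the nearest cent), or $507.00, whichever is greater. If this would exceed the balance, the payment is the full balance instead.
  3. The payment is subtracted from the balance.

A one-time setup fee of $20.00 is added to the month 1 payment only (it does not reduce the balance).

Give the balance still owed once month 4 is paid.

$4,576.41

# | Opening | Interest | Payment | Fee | End bal
1 | $9,572.34 | $277.60 | $1,969.99 | $20.00 | $7,879.95
2 | $7,879.95 | $277.60 | $1,631.51 | — | $6,526.04
3 | $6,526.04 | $277.60 | $1,360.73 | — | $5,442.91
4 | $5,442.91 | $277.60 | $1,144.10 | — | $4,576.41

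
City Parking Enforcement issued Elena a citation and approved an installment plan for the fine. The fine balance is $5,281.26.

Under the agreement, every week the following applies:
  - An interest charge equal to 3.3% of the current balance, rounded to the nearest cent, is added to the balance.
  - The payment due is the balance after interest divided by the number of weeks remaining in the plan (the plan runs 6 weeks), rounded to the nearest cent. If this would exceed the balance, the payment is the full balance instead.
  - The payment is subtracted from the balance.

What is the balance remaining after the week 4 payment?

Week 1: $5,281.26 +$174.28 interest = $5,455.54; pay $909.26 → $4,546.28
Week 2: $4,546.28 +$150.03 interest = $4,696.31; pay $939.26 → $3,757.05
Week 3: $3,757.05 +$123.98 interest = $3,881.03; pay $970.26 → $2,910.77
Week 4: $2,910.77 +$96.06 interest = $3,006.83; pay $1,002.28 → $2,004.55

$2,004.55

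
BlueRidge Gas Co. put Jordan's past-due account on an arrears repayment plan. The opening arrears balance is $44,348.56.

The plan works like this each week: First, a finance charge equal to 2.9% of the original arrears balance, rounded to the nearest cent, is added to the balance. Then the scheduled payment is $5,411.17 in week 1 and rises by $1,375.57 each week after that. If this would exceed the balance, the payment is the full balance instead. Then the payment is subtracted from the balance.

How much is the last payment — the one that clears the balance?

$11,253.67

Week 1: $44,348.56 +$1,286.11 interest = $45,634.67; pay $5,411.17 → $40,223.50
Week 2: $40,223.50 +$1,286.11 interest = $41,509.61; pay $6,786.74 → $34,722.87
Week 3: $34,722.87 +$1,286.11 interest = $36,008.98; pay $8,162.31 → $27,846.67
Week 4: $27,846.67 +$1,286.11 interest = $29,132.78; pay $9,537.88 → $19,594.90
Week 5: $19,594.90 +$1,286.11 interest = $20,881.01; pay $10,913.45 → $9,967.56
Week 6: $9,967.56 +$1,286.11 interest = $11,253.67; pay $11,253.67 → $0.00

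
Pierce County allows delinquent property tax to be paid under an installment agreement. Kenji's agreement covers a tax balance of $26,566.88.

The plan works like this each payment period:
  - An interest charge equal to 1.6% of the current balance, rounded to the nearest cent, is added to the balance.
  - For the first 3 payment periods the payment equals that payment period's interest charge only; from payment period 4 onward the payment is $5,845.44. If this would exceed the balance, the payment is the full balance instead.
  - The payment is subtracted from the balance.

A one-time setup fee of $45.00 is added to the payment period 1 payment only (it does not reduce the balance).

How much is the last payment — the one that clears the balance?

Payment period 1: $26,566.88 +$425.07 interest = $26,991.95; pay $425.07 (+ $45.00 fee) → $26,566.88
Payment period 2: $26,566.88 +$425.07 interest = $26,991.95; pay $425.07 → $26,566.88
Payment period 3: $26,566.88 +$425.07 interest = $26,991.95; pay $425.07 → $26,566.88
Payment period 4: $26,566.88 +$425.07 interest = $26,991.95; pay $5,845.44 → $21,146.51
Payment period 5: $21,146.51 +$338.34 interest = $21,484.85; pay $5,845.44 → $15,639.41
Payment period 6: $15,639.41 +$250.23 interest = $15,889.64; pay $5,845.44 → $10,044.20
Payment period 7: $10,044.20 +$160.71 interest = $10,204.91; pay $5,845.44 → $4,359.47
Payment period 8: $4,359.47 +$69.75 interest = $4,429.22; pay $4,429.22 → $0.00

$4,429.22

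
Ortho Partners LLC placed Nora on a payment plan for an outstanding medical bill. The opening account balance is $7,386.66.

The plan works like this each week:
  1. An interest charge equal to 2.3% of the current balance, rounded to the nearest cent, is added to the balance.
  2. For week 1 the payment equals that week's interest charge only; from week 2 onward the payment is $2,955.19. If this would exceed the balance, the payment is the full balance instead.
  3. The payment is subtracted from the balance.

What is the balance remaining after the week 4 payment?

$0.00

Week 1: opening $7,386.66; interest $169.89 → $7,556.55; payment $169.89; balance $7,386.66
Week 2: opening $7,386.66; interest $169.89 → $7,556.55; payment $2,955.19; balance $4,601.36
Week 3: opening $4,601.36; interest $105.83 → $4,707.19; payment $2,955.19; balance $1,752.00
Week 4: opening $1,752.00; interest $40.30 → $1,792.30; payment $1,792.30; balance $0.00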